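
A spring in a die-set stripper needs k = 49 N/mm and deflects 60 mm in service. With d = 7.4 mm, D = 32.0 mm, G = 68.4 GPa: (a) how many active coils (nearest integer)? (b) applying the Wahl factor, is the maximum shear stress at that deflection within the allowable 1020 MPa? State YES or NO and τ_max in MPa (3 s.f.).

N_a = Gd⁴/(8D³k) = (68.4×10³)(7.4⁴)/(8·32.0³·49) = 15.97 → N_a = 16
Actual rate k = Gd⁴/(8D³·16) = 48.902 N/mm
Working load F = kδ = 48.902·60 = 2934.1 N
C = 32.0/7.4 = 4.3243; K_W = (4C−1)/(4C−4)+0.615/C = 1.3678
τ_max = K_W·8FD/(πd³) = 1.3678·590.02 = 807.05 MPa
τ_max ≤ 1020 MPa → acceptable

(a) 16 coils; (b) YES, τ_max = 807 MPa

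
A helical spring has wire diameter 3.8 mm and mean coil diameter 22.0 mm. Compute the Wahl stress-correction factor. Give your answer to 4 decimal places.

1.2628

C = D/d = 22.0/3.8 = 5.7895
K_W = (4C−1)/(4C−4) + 0.615/C = 22.158/19.158 + 0.1062 = 1.2628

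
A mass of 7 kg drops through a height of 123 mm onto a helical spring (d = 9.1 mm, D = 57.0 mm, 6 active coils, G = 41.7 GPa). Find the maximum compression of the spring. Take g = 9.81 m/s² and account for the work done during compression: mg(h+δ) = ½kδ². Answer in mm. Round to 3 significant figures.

25.1 mm

k = Gd⁴/(8D³N_a) = (41.7×10³)(9.1⁴)/(8·57.0³·6) = 32.169 N/mm
W = mg = 7 × 9.81 = 68.67 N
½kδ² − Wδ − Wh = 0 → δ = (W + √(W² + 2kWh))/k
δ = (68.67 + √(4715.6 + 543423))/32.169 = (68.67 + 740.36)/32.169 = 25.15 mm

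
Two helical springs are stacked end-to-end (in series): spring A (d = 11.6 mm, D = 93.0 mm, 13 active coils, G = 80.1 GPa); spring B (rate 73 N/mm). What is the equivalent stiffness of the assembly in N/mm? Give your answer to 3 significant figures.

14.0 N/mm

k_A = Gd⁴/(8D³N_a) = (80.1×10³)(11.6⁴)/(8·93.0³·13) = 17.337 N/mm
Series: 1/k_eq = 1/17.337 + 1/73 = 0.071378; k_eq = 14.01 N/mm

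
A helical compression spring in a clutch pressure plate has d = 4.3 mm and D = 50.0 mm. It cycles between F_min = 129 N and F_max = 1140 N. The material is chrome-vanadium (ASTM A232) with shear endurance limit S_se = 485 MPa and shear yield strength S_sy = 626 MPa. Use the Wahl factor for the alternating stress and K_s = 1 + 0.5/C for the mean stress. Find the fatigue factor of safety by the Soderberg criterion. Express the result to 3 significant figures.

0.280

C = D/d = 50.0/4.3 = 11.6279; K_W = (4C−1)/(4C−4)+0.615/C = 1.1235; K_s = 1+0.5/C = 1.0430
F_a = (F_max−F_min)/2 = 505.5 N; F_m = (F_max+F_min)/2 = 634.5 N
τ_a = K_W·8F_aD/(πd³) = 1.1235 × 809.52 = 909.46 MPa
τ_m = K_s·8F_mD/(πd³) = 1.0430 × 1016.1 = 1059.8 MPa
Soderberg: 1/n_f = τ_a/S_se + τ_m/S_sy = 909.46/485 + 1059.8/626 = 1.87517 + 1.69296 = 3.5681
n_f = 1/3.5681 = 0.2803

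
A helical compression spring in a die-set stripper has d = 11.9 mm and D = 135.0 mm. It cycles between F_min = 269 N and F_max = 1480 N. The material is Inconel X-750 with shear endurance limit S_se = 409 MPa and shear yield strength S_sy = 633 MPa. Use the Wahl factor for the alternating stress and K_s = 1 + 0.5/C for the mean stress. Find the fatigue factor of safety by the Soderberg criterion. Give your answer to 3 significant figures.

C = D/d = 135.0/11.9 = 11.3445; K_W = (4C−1)/(4C−4)+0.615/C = 1.1267; K_s = 1+0.5/C = 1.0441
F_a = (F_max−F_min)/2 = 605.5 N; F_m = (F_max+F_min)/2 = 874.5 N
τ_a = K_W·8F_aD/(πd³) = 1.1267 × 123.52 = 139.17 MPa
τ_m = K_s·8F_mD/(πd³) = 1.0441 × 178.4 = 186.26 MPa
Soderberg: 1/n_f = τ_a/S_se + τ_m/S_sy = 139.17/409 + 186.26/633 = 0.34028 + 0.29425 = 0.63453
n_f = 1/0.63453 = 1.576

1.58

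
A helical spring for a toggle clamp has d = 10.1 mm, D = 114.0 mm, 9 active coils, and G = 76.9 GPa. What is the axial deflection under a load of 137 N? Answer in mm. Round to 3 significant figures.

18.3 mm

k = Gd⁴/(8D³N_a) = (76.9×10³)(10.1⁴)/(8·114.0³·9) = 7.5018 N/mm
δ = F/k = 137 / 7.5018 = 18.262 mm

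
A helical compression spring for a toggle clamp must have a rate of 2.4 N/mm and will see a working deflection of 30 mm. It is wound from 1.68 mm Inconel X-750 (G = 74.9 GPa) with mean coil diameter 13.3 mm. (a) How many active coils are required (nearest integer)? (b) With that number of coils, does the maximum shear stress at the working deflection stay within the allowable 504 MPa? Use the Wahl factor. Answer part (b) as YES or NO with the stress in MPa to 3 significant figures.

N_a = Gd⁴/(8D³k) = (74.9×10³)(1.68⁴)/(8·13.3³·2.4) = 13.21 → N_a = 13
Actual rate k = Gd⁴/(8D³·13) = 2.4385 N/mm
Working load F = kδ = 2.4385·30 = 73.156 N
C = 13.3/1.68 = 7.9167; K_W = (4C−1)/(4C−4)+0.615/C = 1.1861
τ_max = K_W·8FD/(πd³) = 1.1861·522.54 = 619.79 MPa
τ_max > 504 MPa → exceeds allowable

(a) 13 coils; (b) NO, τ_max = 620 MPa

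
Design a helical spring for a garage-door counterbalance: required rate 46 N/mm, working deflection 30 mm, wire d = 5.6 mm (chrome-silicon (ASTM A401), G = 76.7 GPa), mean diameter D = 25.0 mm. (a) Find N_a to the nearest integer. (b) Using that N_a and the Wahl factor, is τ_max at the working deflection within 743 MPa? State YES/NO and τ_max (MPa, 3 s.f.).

(a) 13 coils; (b) YES, τ_max = 684 MPa

N_a = Gd⁴/(8D³k) = (76.7×10³)(5.6⁴)/(8·25.0³·46) = 13.12 → N_a = 13
Actual rate k = Gd⁴/(8D³·13) = 46.419 N/mm
Working load F = kδ = 46.419·30 = 1392.6 N
C = 25.0/5.6 = 4.4643; K_W = (4C−1)/(4C−4)+0.615/C = 1.3543
τ_max = K_W·8FD/(πd³) = 1.3543·504.81 = 683.65 MPa
τ_max ≤ 743 MPa → acceptable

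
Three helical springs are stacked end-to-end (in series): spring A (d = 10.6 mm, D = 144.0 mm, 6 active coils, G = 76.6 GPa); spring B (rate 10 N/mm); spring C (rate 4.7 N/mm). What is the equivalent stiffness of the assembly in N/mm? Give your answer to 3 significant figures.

2.17 N/mm

k_A = Gd⁴/(8D³N_a) = (76.6×10³)(10.6⁴)/(8·144.0³·6) = 6.7472 N/mm
Series: 1/k_eq = 1/6.7472 + 1/10 + 1/4.7 = 0.46098; k_eq = 2.1693 N/mm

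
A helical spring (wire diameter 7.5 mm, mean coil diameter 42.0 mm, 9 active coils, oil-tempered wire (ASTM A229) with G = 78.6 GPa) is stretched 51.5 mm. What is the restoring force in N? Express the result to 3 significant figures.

2400 N

k = Gd⁴/(8D³N_a) = (78.6×10³)(7.5⁴)/(8·42.0³·9) = 46.622 N/mm
F = k·δ = 46.622 × 51.5 = 2401 N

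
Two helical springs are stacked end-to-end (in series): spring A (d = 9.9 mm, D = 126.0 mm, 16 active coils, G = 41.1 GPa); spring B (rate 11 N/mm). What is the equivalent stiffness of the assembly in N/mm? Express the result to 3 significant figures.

1.35 N/mm

k_A = Gd⁴/(8D³N_a) = (41.1×10³)(9.9⁴)/(8·126.0³·16) = 1.5419 N/mm
Series: 1/k_eq = 1/1.5419 + 1/11 = 0.73945; k_eq = 1.3524 N/mm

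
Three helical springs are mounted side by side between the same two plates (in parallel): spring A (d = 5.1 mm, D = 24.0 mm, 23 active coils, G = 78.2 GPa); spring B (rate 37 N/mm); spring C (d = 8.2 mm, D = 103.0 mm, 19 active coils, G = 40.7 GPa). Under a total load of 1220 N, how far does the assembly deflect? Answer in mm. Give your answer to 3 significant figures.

k_A = Gd⁴/(8D³N_a) = (78.2×10³)(5.1⁴)/(8·24.0³·23) = 20.799 N/mm
k_C = Gd⁴/(8D³N_a) = (40.7×10³)(8.2⁴)/(8·103.0³·19) = 1.1079 N/mm
Parallel: k_eq = 20.799 + 37 + 1.1079 = 58.907 N/mm
δ = F/k_eq = 1220/58.907 = 20.711 mm

20.7 mm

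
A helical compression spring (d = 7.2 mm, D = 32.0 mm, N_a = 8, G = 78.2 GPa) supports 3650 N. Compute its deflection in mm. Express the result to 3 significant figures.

k = Gd⁴/(8D³N_a) = (78.2×10³)(7.2⁴)/(8·32.0³·8) = 100.21 N/mm
δ = F/k = 3650 / 100.21 = 36.424 mm

36.4 mm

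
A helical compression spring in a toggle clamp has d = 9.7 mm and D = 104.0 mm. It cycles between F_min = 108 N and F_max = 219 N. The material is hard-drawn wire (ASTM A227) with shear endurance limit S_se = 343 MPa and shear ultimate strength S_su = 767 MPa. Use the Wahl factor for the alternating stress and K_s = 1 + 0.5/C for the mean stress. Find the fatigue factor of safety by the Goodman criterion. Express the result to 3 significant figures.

8.47

C = D/d = 104.0/9.7 = 10.7216; K_W = (4C−1)/(4C−4)+0.615/C = 1.1345; K_s = 1+0.5/C = 1.0466
F_a = (F_max−F_min)/2 = 55.5 N; F_m = (F_max+F_min)/2 = 163.5 N
τ_a = K_W·8F_aD/(πd³) = 1.1345 × 16.105 = 18.271 MPa
τ_m = K_s·8F_mD/(πd³) = 1.0466 × 47.443 = 49.656 MPa
Goodman: 1/n_f = τ_a/S_se + τ_m/S_su = 18.271/343 + 49.656/767 = 0.05327 + 0.06474 = 0.11801
n_f = 1/0.11801 = 8.474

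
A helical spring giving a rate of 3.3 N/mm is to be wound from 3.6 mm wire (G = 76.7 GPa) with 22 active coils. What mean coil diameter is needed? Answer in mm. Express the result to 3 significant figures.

28.1 mm

D = (Gd⁴/(8N_a·k))^(1/3) = (76.7×10³·3.6⁴/(8·22·3.3))^(1/3)
  = (22180.9)^(1/3) = 28.0970 mm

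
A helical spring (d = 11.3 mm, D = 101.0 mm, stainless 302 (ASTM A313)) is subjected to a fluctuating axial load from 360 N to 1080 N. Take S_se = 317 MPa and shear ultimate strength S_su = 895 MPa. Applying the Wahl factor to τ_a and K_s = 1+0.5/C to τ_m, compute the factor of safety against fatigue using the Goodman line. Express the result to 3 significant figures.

2.58

C = D/d = 101.0/11.3 = 8.9381; K_W = (4C−1)/(4C−4)+0.615/C = 1.1633; K_s = 1+0.5/C = 1.0559
F_a = (F_max−F_min)/2 = 360 N; F_m = (F_max+F_min)/2 = 720 N
τ_a = K_W·8F_aD/(πd³) = 1.1633 × 64.17 = 74.648 MPa
τ_m = K_s·8F_mD/(πd³) = 1.0559 × 128.34 = 135.52 MPa
Goodman: 1/n_f = τ_a/S_se + τ_m/S_su = 74.648/317 + 135.52/895 = 0.23548 + 0.15142 = 0.3869
n_f = 1/0.3869 = 2.585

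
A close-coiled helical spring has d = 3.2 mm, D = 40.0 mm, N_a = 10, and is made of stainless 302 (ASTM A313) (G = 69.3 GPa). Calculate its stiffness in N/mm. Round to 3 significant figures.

k = Gd⁴/(8D³N_a) = (69.3×10³ × 3.2⁴) / (8 × 40.0³ × 10)
  = 7.26663e+06 / 5.12e+06 = 1.4193 N/mm

1.42 N/mm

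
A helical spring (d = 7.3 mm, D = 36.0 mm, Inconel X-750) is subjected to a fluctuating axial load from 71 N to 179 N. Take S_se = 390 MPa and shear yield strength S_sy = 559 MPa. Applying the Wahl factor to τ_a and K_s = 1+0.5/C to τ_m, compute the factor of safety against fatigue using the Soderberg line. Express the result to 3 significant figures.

C = D/d = 36.0/7.3 = 4.9315; K_W = (4C−1)/(4C−4)+0.615/C = 1.3155; K_s = 1+0.5/C = 1.1014
F_a = (F_max−F_min)/2 = 54 N; F_m = (F_max+F_min)/2 = 125 N
τ_a = K_W·8F_aD/(πd³) = 1.3155 × 12.725 = 16.74 MPa
τ_m = K_s·8F_mD/(πd³) = 1.1014 × 29.457 = 32.443 MPa
Soderberg: 1/n_f = τ_a/S_se + τ_m/S_sy = 16.74/390 + 32.443/559 = 0.04292 + 0.05804 = 0.10096
n_f = 1/0.10096 = 9.905

9.90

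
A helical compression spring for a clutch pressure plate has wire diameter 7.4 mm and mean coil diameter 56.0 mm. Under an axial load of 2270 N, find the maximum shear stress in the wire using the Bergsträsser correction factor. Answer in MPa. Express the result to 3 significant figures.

Spring index C = D/d = 56.0/7.4 = 7.5676
K_B = (4C+2)/(4C−3) = 32.270/27.270 = 1.1833
τ₀ = 8FD/(πd³) = 8·2270·56.0/(π·7.4³) = 1.01696e+06/1273 = 798.84 MPa
τ_max = K·τ₀ = 1.1833 × 798.84 = 945.31 MPa

945 MPa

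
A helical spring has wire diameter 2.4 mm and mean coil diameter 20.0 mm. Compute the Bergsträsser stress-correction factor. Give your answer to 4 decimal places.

1.1648

C = D/d = 20.0/2.4 = 8.3333
K_B = (4C+2)/(4C−3) = 35.333/30.333 = 1.1648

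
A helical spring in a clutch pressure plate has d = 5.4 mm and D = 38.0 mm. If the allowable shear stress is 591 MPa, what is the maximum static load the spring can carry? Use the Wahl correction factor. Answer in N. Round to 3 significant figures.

794 N

C = D/d = 38.0/5.4 = 7.0370
K_W = (4C−1)/(4C−4) + 0.615/C = 27.148/24.148 + 0.0874 = 1.2116
τ_max = K·8FD/(πd³) → F_max = τ_allow·πd³/(8DK)
F_max = 591·π·5.4³/(8·38.0·1.2116) = 2.9236e+05/368.33 = 793.74 N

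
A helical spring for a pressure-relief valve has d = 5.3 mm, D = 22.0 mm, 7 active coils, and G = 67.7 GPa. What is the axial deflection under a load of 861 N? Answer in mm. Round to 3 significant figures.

9.61 mm

k = Gd⁴/(8D³N_a) = (67.7×10³)(5.3⁴)/(8·22.0³·7) = 89.585 N/mm
δ = F/k = 861 / 89.585 = 9.611 mm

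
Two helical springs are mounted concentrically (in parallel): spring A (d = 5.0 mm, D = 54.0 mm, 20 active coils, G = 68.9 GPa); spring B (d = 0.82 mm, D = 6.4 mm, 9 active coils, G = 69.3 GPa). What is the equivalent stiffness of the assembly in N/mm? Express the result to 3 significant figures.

3.37 N/mm

k_A = Gd⁴/(8D³N_a) = (68.9×10³)(5.0⁴)/(8·54.0³·20) = 1.7092 N/mm
k_B = Gd⁴/(8D³N_a) = (69.3×10³)(0.82⁴)/(8·6.4³·9) = 1.66 N/mm
Parallel: k_eq = 1.7092 + 1.66 = 3.3693 N/mm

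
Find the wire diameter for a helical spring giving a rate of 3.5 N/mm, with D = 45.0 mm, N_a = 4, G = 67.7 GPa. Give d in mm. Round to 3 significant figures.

3.50 mm

d = (8D³N_a·k / G)^(1/4) = (8·45.0³·4·3.5 / (67.7×10³))^0.25
  = (150.75)^0.25 = 3.5040 mm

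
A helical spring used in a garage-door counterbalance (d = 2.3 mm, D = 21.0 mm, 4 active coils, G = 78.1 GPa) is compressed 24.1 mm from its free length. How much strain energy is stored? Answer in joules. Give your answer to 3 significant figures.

k = Gd⁴/(8D³N_a) = (78.1×10³)(2.3⁴)/(8·21.0³·4) = 7.3749 N/mm
U = ½kδ² = 0.5 × 7.3749 × 24.1² = 2141.7 N·mm = 2.1417 J

2.14 J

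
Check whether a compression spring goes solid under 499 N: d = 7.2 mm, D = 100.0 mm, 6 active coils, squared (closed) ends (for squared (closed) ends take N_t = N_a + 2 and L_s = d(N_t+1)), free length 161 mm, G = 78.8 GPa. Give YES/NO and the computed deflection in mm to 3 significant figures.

YES, δ = 113 mm

k = Gd⁴/(8D³N_a) = (78.8×10³)(7.2⁴)/(8·100.0³·6) = 4.4118 N/mm
N_t = 8; L_s = 7.2·9 = 64.8 mm; δ_solid = L₀ − L_s = 161 − 64.8 = 96.2 mm
δ = F/k = 499/4.4118 = 113.11 mm
δ ≥ δ_solid → spring goes solid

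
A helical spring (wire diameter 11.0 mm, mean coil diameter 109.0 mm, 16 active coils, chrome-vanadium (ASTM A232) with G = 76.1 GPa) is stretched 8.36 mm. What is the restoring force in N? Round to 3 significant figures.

k = Gd⁴/(8D³N_a) = (76.1×10³)(11.0⁴)/(8·109.0³·16) = 6.7215 N/mm
F = k·δ = 6.7215 × 8.36 = 56.192 N

56.2 N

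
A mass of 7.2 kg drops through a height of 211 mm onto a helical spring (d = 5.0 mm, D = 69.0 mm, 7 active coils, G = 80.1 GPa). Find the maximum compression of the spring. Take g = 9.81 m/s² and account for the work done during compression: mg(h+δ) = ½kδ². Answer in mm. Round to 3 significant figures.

134 mm

k = Gd⁴/(8D³N_a) = (80.1×10³)(5.0⁴)/(8·69.0³·7) = 2.7213 N/mm
W = mg = 7.2 × 9.81 = 70.632 N
½kδ² − Wδ − Wh = 0 → δ = (W + √(W² + 2kWh))/k
δ = (70.632 + √(4988.9 + 81113.1))/2.7213 = (70.632 + 293.43)/2.7213 = 133.78 mm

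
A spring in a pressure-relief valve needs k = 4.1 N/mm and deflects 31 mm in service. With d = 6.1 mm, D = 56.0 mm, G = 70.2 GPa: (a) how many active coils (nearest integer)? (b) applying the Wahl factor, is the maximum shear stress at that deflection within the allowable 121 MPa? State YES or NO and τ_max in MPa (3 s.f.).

N_a = Gd⁴/(8D³k) = (70.2×10³)(6.1⁴)/(8·56.0³·4.1) = 16.87 → N_a = 17
Actual rate k = Gd⁴/(8D³·17) = 4.0696 N/mm
Working load F = kδ = 4.0696·31 = 126.16 N
C = 56.0/6.1 = 9.1803; K_W = (4C−1)/(4C−4)+0.615/C = 1.1587
τ_max = K_W·8FD/(πd³) = 1.1587·79.26 = 91.836 MPa
τ_max ≤ 121 MPa → acceptable

(a) 17 coils; (b) YES, τ_max = 91.8 MPa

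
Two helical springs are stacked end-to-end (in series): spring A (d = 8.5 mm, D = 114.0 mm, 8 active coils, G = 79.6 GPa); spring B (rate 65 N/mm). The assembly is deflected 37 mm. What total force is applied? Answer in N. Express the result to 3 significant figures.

k_A = Gd⁴/(8D³N_a) = (79.6×10³)(8.5⁴)/(8·114.0³·8) = 4.3822 N/mm
Series: 1/k_eq = 1/4.3822 + 1/65 = 0.24358; k_eq = 4.1054 N/mm
F = k_eq·δ = 4.1054·37 = 151.9 N

152 N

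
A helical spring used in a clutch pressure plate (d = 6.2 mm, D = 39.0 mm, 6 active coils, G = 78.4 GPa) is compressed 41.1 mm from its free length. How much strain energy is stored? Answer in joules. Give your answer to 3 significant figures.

34.4 J

k = Gd⁴/(8D³N_a) = (78.4×10³)(6.2⁴)/(8·39.0³·6) = 40.686 N/mm
U = ½kδ² = 0.5 × 40.686 × 41.1² = 34364 N·mm = 34.364 J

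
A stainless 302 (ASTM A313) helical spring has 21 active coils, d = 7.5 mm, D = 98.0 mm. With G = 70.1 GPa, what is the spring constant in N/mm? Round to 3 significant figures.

k = Gd⁴/(8D³N_a) = (70.1×10³ × 7.5⁴) / (8 × 98.0³ × 21)
  = 2.21801e+08 / 1.5812e+08 = 1.4027 N/mm

1.40 N/mm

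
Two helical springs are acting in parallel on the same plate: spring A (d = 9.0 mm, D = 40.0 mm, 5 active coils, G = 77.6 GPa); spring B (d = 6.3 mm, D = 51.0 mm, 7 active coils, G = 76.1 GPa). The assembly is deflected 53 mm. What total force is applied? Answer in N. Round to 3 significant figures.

11400 N

k_A = Gd⁴/(8D³N_a) = (77.6×10³)(9.0⁴)/(8·40.0³·5) = 198.88 N/mm
k_B = Gd⁴/(8D³N_a) = (76.1×10³)(6.3⁴)/(8·51.0³·7) = 16.138 N/mm
Parallel: k_eq = 198.88 + 16.138 = 215.02 N/mm
F = k_eq·δ = 215.02·53 = 11396 N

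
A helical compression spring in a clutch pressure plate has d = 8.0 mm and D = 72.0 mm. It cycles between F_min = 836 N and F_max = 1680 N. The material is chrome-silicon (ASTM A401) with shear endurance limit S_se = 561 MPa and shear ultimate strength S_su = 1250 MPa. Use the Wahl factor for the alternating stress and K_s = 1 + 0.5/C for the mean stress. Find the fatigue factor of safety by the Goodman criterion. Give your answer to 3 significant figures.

C = D/d = 72.0/8.0 = 9.0000; K_W = (4C−1)/(4C−4)+0.615/C = 1.1621; K_s = 1+0.5/C = 1.0556
F_a = (F_max−F_min)/2 = 422 N; F_m = (F_max+F_min)/2 = 1258 N
τ_a = K_W·8F_aD/(πd³) = 1.1621 × 151.12 = 175.61 MPa
τ_m = K_s·8F_mD/(πd³) = 1.0556 × 450.49 = 475.52 MPa
Goodman: 1/n_f = τ_a/S_se + τ_m/S_su = 175.61/561 + 475.52/1250 = 0.31303 + 0.38041 = 0.69344
n_f = 1/0.69344 = 1.442

1.44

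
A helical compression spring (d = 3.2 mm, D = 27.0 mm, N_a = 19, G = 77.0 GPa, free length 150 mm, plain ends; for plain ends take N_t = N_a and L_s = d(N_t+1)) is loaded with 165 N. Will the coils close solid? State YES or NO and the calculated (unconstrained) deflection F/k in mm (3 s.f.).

k = Gd⁴/(8D³N_a) = (77.0×10³)(3.2⁴)/(8·27.0³·19) = 2.6987 N/mm
N_t = 19; L_s = 3.2·20 = 64 mm; δ_solid = L₀ − L_s = 150 − 64 = 86 mm
δ = F/k = 165/2.6987 = 61.14 mm
δ < δ_solid → spring does not go solid

NO, δ = 61.1 mm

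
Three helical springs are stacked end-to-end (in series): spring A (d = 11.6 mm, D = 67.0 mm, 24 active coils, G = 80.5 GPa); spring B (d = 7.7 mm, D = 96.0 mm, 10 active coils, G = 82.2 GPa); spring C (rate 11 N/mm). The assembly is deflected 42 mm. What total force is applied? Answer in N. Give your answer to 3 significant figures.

k_A = Gd⁴/(8D³N_a) = (80.5×10³)(11.6⁴)/(8·67.0³·24) = 25.241 N/mm
k_B = Gd⁴/(8D³N_a) = (82.2×10³)(7.7⁴)/(8·96.0³·10) = 4.0825 N/mm
Series: 1/k_eq = 1/25.241 + 1/4.0825 + 1/11 = 0.37547; k_eq = 2.6633 N/mm
F = k_eq·δ = 2.6633·42 = 111.86 N

112 N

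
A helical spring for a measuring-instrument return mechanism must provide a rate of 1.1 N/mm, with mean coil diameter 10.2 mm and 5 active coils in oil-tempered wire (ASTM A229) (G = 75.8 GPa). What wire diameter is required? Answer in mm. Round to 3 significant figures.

0.886 mm

d = (8D³N_a·k / G)^(1/4) = (8·10.2³·5·1.1 / (75.8×10³))^0.25
  = (0.616)^0.25 = 0.8859 mm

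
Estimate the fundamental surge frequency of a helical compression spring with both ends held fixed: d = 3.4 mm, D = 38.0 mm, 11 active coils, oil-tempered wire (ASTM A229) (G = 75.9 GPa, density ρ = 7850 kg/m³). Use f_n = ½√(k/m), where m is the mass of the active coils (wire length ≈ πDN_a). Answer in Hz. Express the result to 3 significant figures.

74.9 Hz

k = Gd⁴/(8D³N_a) = (75.9×10³)(3.4⁴)/(8·38.0³·11) = 2.1005 N/mm = 2100.5 N/m
Wire length L = πDN_a = π·38.0·11 = 1313.2 mm
m = ρ·(πd²/4)·L = 7850 × 9.0792×10⁻⁶ m² × 1.3132 m = 0.093593 kg
f_n = ½√(k/m) = 0.5·√(2100.5/0.093593) = 0.5·√(22443) = 74.905 Hz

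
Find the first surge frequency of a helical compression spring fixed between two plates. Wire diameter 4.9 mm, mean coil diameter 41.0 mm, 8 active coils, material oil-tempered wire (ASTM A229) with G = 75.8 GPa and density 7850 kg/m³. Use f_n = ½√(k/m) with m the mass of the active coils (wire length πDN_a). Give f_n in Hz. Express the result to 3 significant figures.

127 Hz

k = Gd⁴/(8D³N_a) = (75.8×10³)(4.9⁴)/(8·41.0³·8) = 9.9065 N/mm = 9906.5 N/m
Wire length L = πDN_a = π·41.0·8 = 1030.4 mm
m = ρ·(πd²/4)·L = 7850 × 18.857×10⁻⁶ m² × 1.0304 m = 0.15254 kg
f_n = ½√(k/m) = 0.5·√(9906.5/0.15254) = 0.5·√(64945) = 127.42 Hz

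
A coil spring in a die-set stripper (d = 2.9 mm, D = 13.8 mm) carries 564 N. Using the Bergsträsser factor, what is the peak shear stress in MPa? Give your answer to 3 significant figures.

1070 MPa

Spring index C = D/d = 13.8/2.9 = 4.7586
K_B = (4C+2)/(4C−3) = 21.034/16.034 = 1.3118
τ₀ = 8FD/(πd³) = 8·564·13.8/(π·2.9³) = 62265.6/76.62 = 812.65 MPa
τ_max = K·τ₀ = 1.3118 × 812.65 = 1066.1 MPa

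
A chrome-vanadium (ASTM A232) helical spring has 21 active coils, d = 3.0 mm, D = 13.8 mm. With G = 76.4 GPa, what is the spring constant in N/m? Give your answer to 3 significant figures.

14000 N/m

k = Gd⁴/(8D³N_a) = (76.4×10³ × 3.0⁴) / (8 × 13.8³ × 21)
  = 6.1884e+06 / 441516 = 14.016 N/mm = 14016 N/m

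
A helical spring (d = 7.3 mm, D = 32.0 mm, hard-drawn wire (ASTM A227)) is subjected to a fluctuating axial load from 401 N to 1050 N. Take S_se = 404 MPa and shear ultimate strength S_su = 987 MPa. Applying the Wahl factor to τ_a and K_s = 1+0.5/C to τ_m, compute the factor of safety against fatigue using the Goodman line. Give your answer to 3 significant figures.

C = D/d = 32.0/7.3 = 4.3836; K_W = (4C−1)/(4C−4)+0.615/C = 1.3620; K_s = 1+0.5/C = 1.1141
F_a = (F_max−F_min)/2 = 324.5 N; F_m = (F_max+F_min)/2 = 725.5 N
τ_a = K_W·8F_aD/(πd³) = 1.3620 × 67.973 = 92.576 MPa
τ_m = K_s·8F_mD/(πd³) = 1.1141 × 151.97 = 169.3 MPa
Goodman: 1/n_f = τ_a/S_se + τ_m/S_su = 92.576/404 + 169.3/987 = 0.22915 + 0.17153 = 0.40068
n_f = 1/0.40068 = 2.496

2.50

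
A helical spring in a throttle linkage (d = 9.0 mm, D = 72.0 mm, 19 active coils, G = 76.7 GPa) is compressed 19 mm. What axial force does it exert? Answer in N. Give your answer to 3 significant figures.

169 N

k = Gd⁴/(8D³N_a) = (76.7×10³)(9.0⁴)/(8·72.0³·19) = 8.87 N/mm
F = k·δ = 8.87 × 19 = 168.53 N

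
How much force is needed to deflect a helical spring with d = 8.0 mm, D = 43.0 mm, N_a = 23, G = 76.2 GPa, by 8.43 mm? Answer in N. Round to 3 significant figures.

180 N

k = Gd⁴/(8D³N_a) = (76.2×10³)(8.0⁴)/(8·43.0³·23) = 21.335 N/mm
F = k·δ = 21.335 × 8.43 = 179.85 N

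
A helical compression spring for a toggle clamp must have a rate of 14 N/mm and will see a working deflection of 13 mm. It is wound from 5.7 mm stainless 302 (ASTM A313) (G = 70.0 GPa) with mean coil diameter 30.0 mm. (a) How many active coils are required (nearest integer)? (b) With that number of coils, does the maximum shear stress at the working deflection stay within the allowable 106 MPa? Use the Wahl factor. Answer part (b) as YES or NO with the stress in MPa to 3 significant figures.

(a) 24 coils; (b) YES, τ_max = 98.8 MPa

N_a = Gd⁴/(8D³k) = (70.0×10³)(5.7⁴)/(8·30.0³·14) = 24.44 → N_a = 24
Actual rate k = Gd⁴/(8D³·24) = 14.254 N/mm
Working load F = kδ = 14.254·13 = 185.3 N
C = 30.0/5.7 = 5.2632; K_W = (4C−1)/(4C−4)+0.615/C = 1.2928
τ_max = K_W·8FD/(πd³) = 1.2928·76.439 = 98.818 MPa
τ_max ≤ 106 MPa → acceptable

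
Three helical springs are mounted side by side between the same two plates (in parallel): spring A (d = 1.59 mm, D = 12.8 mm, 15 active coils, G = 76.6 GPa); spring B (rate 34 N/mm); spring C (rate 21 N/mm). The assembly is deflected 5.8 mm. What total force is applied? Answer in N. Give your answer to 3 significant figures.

k_A = Gd⁴/(8D³N_a) = (76.6×10³)(1.59⁴)/(8·12.8³·15) = 1.9454 N/mm
Parallel: k_eq = 1.9454 + 34 + 21 = 56.945 N/mm
F = k_eq·δ = 56.945·5.8 = 330.28 N

330 N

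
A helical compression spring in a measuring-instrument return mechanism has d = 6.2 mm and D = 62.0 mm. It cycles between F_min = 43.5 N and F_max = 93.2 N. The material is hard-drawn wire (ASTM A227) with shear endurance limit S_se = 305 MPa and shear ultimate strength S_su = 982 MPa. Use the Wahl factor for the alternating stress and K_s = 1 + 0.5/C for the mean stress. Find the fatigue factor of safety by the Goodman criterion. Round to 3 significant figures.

9.07

C = D/d = 62.0/6.2 = 10.0000; K_W = (4C−1)/(4C−4)+0.615/C = 1.1448; K_s = 1+0.5/C = 1.0500
F_a = (F_max−F_min)/2 = 24.85 N; F_m = (F_max+F_min)/2 = 68.35 N
τ_a = K_W·8F_aD/(πd³) = 1.1448 × 16.462 = 18.846 MPa
τ_m = K_s·8F_mD/(πd³) = 1.0500 × 45.279 = 47.543 MPa
Goodman: 1/n_f = τ_a/S_se + τ_m/S_su = 18.846/305 + 47.543/982 = 0.06179 + 0.04841 = 0.11021
n_f = 1/0.11021 = 9.074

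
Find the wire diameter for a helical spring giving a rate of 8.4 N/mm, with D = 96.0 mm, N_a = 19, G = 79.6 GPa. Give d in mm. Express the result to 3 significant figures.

d = (8D³N_a·k / G)^(1/4) = (8·96.0³·19·8.4 / (79.6×10³))^0.25
  = (14191)^0.25 = 10.9146 mm

10.9 mm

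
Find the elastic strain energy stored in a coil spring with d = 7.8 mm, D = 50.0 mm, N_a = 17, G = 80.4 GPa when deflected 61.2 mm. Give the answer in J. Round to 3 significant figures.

k = Gd⁴/(8D³N_a) = (80.4×10³)(7.8⁴)/(8·50.0³·17) = 17.506 N/mm
U = ½kδ² = 0.5 × 17.506 × 61.2² = 32784 N·mm = 32.784 J

32.8 J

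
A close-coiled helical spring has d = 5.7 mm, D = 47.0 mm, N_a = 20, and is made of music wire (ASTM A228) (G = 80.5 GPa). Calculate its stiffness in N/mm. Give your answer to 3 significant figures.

5.12 N/mm

k = Gd⁴/(8D³N_a) = (80.5×10³ × 5.7⁴) / (8 × 47.0³ × 20)
  = 8.49758e+07 / 1.66117e+07 = 5.1154 N/mm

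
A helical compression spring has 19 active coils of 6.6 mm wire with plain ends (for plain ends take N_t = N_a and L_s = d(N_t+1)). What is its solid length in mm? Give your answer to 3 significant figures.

plain ends: N_t = N_a = 19
L_s = d·(N_t+1) = 6.6 × 20 = 132 mm

132 mm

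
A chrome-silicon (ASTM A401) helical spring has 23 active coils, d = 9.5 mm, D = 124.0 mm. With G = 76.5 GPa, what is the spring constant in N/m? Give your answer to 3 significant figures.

k = Gd⁴/(8D³N_a) = (76.5×10³ × 9.5⁴) / (8 × 124.0³ × 23)
  = 6.23097e+08 / 3.50819e+08 = 1.7761 N/mm = 1776.1 N/m

1780 N/m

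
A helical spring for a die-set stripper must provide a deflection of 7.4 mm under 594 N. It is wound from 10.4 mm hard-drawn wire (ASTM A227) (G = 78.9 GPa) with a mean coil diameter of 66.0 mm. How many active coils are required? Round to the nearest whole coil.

5

Required rate k = F/δ = 594/7.4 = 80.27 N/mm
N_a = Gd⁴/(8D³k) = (78.9×10³ × 10.4⁴)/(8 × 66.0³ × 80.27)
    = 9.23018e+08 / 1.84619e+08 = 5 → 5 coils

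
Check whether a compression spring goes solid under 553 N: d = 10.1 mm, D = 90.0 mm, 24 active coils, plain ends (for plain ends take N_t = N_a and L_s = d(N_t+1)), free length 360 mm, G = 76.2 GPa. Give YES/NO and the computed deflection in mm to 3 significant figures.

k = Gd⁴/(8D³N_a) = (76.2×10³)(10.1⁴)/(8·90.0³·24) = 5.6652 N/mm
N_t = 24; L_s = 10.1·25 = 252.5 mm; δ_solid = L₀ − L_s = 360 − 252.5 = 107.5 mm
δ = F/k = 553/5.6652 = 97.614 mm
δ < δ_solid → spring does not go solid

NO, δ = 97.6 mm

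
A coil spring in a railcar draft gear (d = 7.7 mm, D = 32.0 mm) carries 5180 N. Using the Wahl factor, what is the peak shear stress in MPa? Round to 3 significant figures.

Spring index C = D/d = 32.0/7.7 = 4.1558
K_W = (4C−1)/(4C−4) + 0.615/C = 15.623/12.623 + 0.1480 = 1.3856
τ₀ = 8FD/(πd³) = 8·5180·32.0/(π·7.7³) = 1.32608e+06/1434.2 = 924.59 MPa
τ_max = K·τ₀ = 1.3856 × 924.59 = 1281.1 MPa

1280 MPa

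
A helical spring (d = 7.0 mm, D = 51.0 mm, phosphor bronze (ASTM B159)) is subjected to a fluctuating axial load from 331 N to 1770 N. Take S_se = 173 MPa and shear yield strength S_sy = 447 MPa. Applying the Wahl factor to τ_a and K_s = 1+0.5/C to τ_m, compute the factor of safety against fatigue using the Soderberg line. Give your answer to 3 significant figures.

0.351

C = D/d = 51.0/7.0 = 7.2857; K_W = (4C−1)/(4C−4)+0.615/C = 1.2037; K_s = 1+0.5/C = 1.0686
F_a = (F_max−F_min)/2 = 719.5 N; F_m = (F_max+F_min)/2 = 1050.5 N
τ_a = K_W·8F_aD/(πd³) = 1.2037 × 272.43 = 327.93 MPa
τ_m = K_s·8F_mD/(πd³) = 1.0686 × 397.75 = 425.05 MPa
Soderberg: 1/n_f = τ_a/S_se + τ_m/S_sy = 327.93/173 + 425.05/447 = 1.89553 + 0.95089 = 2.8464
n_f = 1/2.8464 = 0.3513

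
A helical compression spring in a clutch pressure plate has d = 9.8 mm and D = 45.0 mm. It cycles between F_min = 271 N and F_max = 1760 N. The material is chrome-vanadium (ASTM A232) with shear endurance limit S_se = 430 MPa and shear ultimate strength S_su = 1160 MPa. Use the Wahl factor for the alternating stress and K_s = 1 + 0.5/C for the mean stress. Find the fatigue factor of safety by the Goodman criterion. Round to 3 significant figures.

2.49

C = D/d = 45.0/9.8 = 4.5918; K_W = (4C−1)/(4C−4)+0.615/C = 1.3427; K_s = 1+0.5/C = 1.1089
F_a = (F_max−F_min)/2 = 744.5 N; F_m = (F_max+F_min)/2 = 1015.5 N
τ_a = K_W·8F_aD/(πd³) = 1.3427 × 90.644 = 121.71 MPa
τ_m = K_s·8F_mD/(πd³) = 1.1089 × 123.64 = 137.1 MPa
Goodman: 1/n_f = τ_a/S_se + τ_m/S_su = 121.71/430 + 137.1/1160 = 0.28305 + 0.11819 = 0.40124
n_f = 1/0.40124 = 2.492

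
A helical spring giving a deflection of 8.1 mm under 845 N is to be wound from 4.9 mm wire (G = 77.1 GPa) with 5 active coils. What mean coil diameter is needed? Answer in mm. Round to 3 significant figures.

22.0 mm

Required rate k = F/δ = 845/8.1 = 104.32 N/mm
D = (Gd⁴/(8N_a·k))^(1/3) = (77.1×10³·4.9⁴/(8·5·104.32))^(1/3)
  = (10651.4)^(1/3) = 22.0023 mm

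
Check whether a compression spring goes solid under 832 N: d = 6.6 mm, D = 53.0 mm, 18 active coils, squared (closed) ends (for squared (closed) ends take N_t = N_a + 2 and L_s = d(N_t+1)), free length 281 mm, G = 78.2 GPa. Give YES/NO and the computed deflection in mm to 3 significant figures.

k = Gd⁴/(8D³N_a) = (78.2×10³)(6.6⁴)/(8·53.0³·18) = 6.9214 N/mm
N_t = 20; L_s = 6.6·21 = 138.6 mm; δ_solid = L₀ − L_s = 281 − 138.6 = 142.4 mm
δ = F/k = 832/6.9214 = 120.21 mm
δ < δ_solid → spring does not go solid

NO, δ = 120 mm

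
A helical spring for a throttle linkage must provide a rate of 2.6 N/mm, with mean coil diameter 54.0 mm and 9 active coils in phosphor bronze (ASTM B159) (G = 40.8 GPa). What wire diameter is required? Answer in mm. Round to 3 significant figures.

5.18 mm

d = (8D³N_a·k / G)^(1/4) = (8·54.0³·9·2.6 / (40.8×10³))^0.25
  = (722.48)^0.25 = 5.1845 mm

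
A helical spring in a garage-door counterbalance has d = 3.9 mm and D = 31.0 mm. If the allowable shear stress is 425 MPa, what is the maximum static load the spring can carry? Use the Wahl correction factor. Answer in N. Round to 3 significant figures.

C = D/d = 31.0/3.9 = 7.9487
K_W = (4C−1)/(4C−4) + 0.615/C = 30.795/27.795 + 0.0774 = 1.1853
τ_max = K·8FD/(πd³) → F_max = τ_allow·πd³/(8DK)
F_max = 425·π·3.9³/(8·31.0·1.1853) = 79201/293.96 = 269.43 N

269 N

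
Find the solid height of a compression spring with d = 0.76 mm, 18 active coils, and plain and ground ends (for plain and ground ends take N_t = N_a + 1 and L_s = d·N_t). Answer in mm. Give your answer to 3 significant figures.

14.4 mm

plain and ground ends: N_t = N_a + 1 = 18 + 1 = 19
L_s = d·N_t = 0.76 × 19 = 14.44 mm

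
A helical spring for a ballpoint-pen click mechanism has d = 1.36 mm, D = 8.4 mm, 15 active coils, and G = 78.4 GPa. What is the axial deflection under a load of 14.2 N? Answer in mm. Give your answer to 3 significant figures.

3.77 mm

k = Gd⁴/(8D³N_a) = (78.4×10³)(1.36⁴)/(8·8.4³·15) = 3.771 N/mm
δ = F/k = 14.2 / 3.771 = 3.7656 mm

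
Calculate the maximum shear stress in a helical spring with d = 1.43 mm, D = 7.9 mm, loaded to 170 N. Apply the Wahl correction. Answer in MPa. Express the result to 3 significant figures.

1490 MPa

Spring index C = D/d = 7.9/1.43 = 5.5245
K_W = (4C−1)/(4C−4) + 0.615/C = 21.098/18.098 + 0.1113 = 1.2771
τ₀ = 8FD/(πd³) = 8·170·7.9/(π·1.43³) = 10744/9.1867 = 1169.5 MPa
τ_max = K·τ₀ = 1.2771 × 1169.5 = 1493.6 MPa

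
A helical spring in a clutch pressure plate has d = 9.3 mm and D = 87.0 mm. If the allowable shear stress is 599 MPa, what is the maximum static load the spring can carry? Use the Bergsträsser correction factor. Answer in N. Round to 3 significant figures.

1900 N

C = D/d = 87.0/9.3 = 9.3548
K_B = (4C+2)/(4C−3) = 39.419/34.419 = 1.1453
τ_max = K·8FD/(πd³) → F_max = τ_allow·πd³/(8DK)
F_max = 599·π·9.3³/(8·87.0·1.1453) = 1.5137e+06/797.11 = 1898.9 N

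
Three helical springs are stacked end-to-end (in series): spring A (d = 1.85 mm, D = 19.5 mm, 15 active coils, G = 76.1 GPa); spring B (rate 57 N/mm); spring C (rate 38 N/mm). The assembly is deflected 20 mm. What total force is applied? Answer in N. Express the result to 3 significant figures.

19.2 N

k_A = Gd⁴/(8D³N_a) = (76.1×10³)(1.85⁴)/(8·19.5³·15) = 1.0018 N/mm
Series: 1/k_eq = 1/1.0018 + 1/57 + 1/38 = 1.0421; k_eq = 0.95965 N/mm
F = k_eq·δ = 0.95965·20 = 19.193 N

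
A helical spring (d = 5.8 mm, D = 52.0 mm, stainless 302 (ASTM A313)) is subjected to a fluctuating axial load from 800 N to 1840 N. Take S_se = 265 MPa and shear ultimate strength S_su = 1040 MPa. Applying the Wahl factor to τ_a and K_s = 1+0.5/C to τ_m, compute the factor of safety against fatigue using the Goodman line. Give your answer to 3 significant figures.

C = D/d = 52.0/5.8 = 8.9655; K_W = (4C−1)/(4C−4)+0.615/C = 1.1628; K_s = 1+0.5/C = 1.0558
F_a = (F_max−F_min)/2 = 520 N; F_m = (F_max+F_min)/2 = 1320 N
τ_a = K_W·8F_aD/(πd³) = 1.1628 × 352.91 = 410.35 MPa
τ_m = K_s·8F_mD/(πd³) = 1.0558 × 895.85 = 945.81 MPa
Goodman: 1/n_f = τ_a/S_se + τ_m/S_su = 410.35/265 + 945.81/1040 = 1.54847 + 0.90943 = 2.4579
n_f = 1/2.4579 = 0.4069

0.407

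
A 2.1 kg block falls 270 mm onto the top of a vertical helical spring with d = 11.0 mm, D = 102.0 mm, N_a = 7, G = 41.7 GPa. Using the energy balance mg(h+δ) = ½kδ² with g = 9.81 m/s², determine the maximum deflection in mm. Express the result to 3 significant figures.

35.0 mm

k = Gd⁴/(8D³N_a) = (41.7×10³)(11.0⁴)/(8·102.0³·7) = 10.273 N/mm
W = mg = 2.1 × 9.81 = 20.601 N
½kδ² − Wδ − Wh = 0 → δ = (W + √(W² + 2kWh))/k
δ = (20.601 + √(424.4 + 114288))/10.273 = (20.601 + 338.69)/10.273 = 34.973 mm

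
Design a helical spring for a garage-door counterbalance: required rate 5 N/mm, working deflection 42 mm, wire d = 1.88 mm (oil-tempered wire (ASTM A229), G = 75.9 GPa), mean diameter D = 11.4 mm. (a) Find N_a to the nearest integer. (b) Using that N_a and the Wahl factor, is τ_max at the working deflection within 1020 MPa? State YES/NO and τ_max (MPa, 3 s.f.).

N_a = Gd⁴/(8D³k) = (75.9×10³)(1.88⁴)/(8·11.4³·5) = 16 → N_a = 16
Actual rate k = Gd⁴/(8D³·16) = 4.9998 N/mm
Working load F = kδ = 4.9998·42 = 209.99 N
C = 11.4/1.88 = 6.0638; K_W = (4C−1)/(4C−4)+0.615/C = 1.2495
τ_max = K_W·8FD/(πd³) = 1.2495·917.42 = 1146.3 MPa
τ_max > 1020 MPa → exceeds allowable

(a) 16 coils; (b) NO, τ_max = 1150 MPa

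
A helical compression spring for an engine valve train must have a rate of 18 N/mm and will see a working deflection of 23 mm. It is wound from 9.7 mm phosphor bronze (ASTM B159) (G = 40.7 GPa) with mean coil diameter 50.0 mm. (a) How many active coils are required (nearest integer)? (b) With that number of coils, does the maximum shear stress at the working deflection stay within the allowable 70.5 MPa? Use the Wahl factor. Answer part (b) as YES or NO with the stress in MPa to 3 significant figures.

N_a = Gd⁴/(8D³k) = (40.7×10³)(9.7⁴)/(8·50.0³·18) = 20.02 → N_a = 20
Actual rate k = Gd⁴/(8D³·20) = 18.016 N/mm
Working load F = kδ = 18.016·23 = 414.36 N
C = 50.0/9.7 = 5.1546; K_W = (4C−1)/(4C−4)+0.615/C = 1.2998
τ_max = K_W·8FD/(πd³) = 1.2998·57.806 = 75.138 MPa
τ_max > 70.5 MPa → exceeds allowable

(a) 20 coils; (b) NO, τ_max = 75.1 MPa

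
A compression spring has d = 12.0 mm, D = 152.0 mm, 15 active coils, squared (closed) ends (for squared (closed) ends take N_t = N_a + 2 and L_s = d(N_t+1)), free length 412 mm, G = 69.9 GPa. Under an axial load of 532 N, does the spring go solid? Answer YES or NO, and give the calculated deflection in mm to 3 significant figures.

k = Gd⁴/(8D³N_a) = (69.9×10³)(12.0⁴)/(8·152.0³·15) = 3.4395 N/mm
N_t = 17; L_s = 12.0·18 = 216 mm; δ_solid = L₀ − L_s = 412 − 216 = 196 mm
δ = F/k = 532/3.4395 = 154.68 mm
δ < δ_solid → spring does not go solid

NO, δ = 155 mm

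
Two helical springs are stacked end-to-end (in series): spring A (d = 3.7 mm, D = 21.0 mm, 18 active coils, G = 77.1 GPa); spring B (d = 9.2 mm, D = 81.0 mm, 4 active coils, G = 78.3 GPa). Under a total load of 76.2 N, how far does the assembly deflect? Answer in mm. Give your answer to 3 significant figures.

9.34 mm

k_A = Gd⁴/(8D³N_a) = (77.1×10³)(3.7⁴)/(8·21.0³·18) = 10.835 N/mm
k_B = Gd⁴/(8D³N_a) = (78.3×10³)(9.2⁴)/(8·81.0³·4) = 32.984 N/mm
Series: 1/k_eq = 1/10.835 + 1/32.984 = 0.12261; k_eq = 8.1561 N/mm
δ = F/k_eq = 76.2/8.1561 = 9.3428 mm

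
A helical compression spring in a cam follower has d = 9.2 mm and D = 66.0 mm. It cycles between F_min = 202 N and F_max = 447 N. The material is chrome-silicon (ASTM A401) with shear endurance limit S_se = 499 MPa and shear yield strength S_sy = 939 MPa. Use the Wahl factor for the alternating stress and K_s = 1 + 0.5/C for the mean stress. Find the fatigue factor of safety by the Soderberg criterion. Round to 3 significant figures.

6.96

C = D/d = 66.0/9.2 = 7.1739; K_W = (4C−1)/(4C−4)+0.615/C = 1.2072; K_s = 1+0.5/C = 1.0697
F_a = (F_max−F_min)/2 = 122.5 N; F_m = (F_max+F_min)/2 = 324.5 N
τ_a = K_W·8F_aD/(πd³) = 1.2072 × 26.44 = 31.918 MPa
τ_m = K_s·8F_mD/(πd³) = 1.0697 × 70.038 = 74.92 MPa
Soderberg: 1/n_f = τ_a/S_se + τ_m/S_sy = 31.918/499 + 74.92/939 = 0.06396 + 0.07979 = 0.14375
n_f = 1/0.14375 = 6.956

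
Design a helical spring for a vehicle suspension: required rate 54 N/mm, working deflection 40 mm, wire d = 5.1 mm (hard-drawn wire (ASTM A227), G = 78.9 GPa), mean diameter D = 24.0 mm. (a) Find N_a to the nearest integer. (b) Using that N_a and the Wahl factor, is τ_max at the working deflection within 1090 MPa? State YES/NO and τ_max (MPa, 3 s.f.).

(a) 9 coils; (b) NO, τ_max = 1320 MPa

N_a = Gd⁴/(8D³k) = (78.9×10³)(5.1⁴)/(8·24.0³·54) = 8.938 → N_a = 9
Actual rate k = Gd⁴/(8D³·9) = 53.628 N/mm
Working load F = kδ = 53.628·40 = 2145.1 N
C = 24.0/5.1 = 4.7059; K_W = (4C−1)/(4C−4)+0.615/C = 1.3331
τ_max = K_W·8FD/(πd³) = 1.3331·988.31 = 1317.5 MPa
τ_max > 1090 MPa → exceeds allowable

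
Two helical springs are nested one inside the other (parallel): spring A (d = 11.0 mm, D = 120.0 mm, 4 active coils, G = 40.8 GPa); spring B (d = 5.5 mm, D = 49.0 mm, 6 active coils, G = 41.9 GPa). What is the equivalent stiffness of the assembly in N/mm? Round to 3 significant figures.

k_A = Gd⁴/(8D³N_a) = (40.8×10³)(11.0⁴)/(8·120.0³·4) = 10.803 N/mm
k_B = Gd⁴/(8D³N_a) = (41.9×10³)(5.5⁴)/(8·49.0³·6) = 6.7895 N/mm
Parallel: k_eq = 10.803 + 6.7895 = 17.592 N/mm

17.6 N/mm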